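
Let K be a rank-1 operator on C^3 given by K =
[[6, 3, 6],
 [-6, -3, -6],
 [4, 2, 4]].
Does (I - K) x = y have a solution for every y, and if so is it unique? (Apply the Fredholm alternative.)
(I - K) is invertible (det(I - K) = -6 ≠ 0), so for every y in C^3 the equation (I - K) x = y has a unique solution.

K has rank 1, so it is an outer product K = u v^T: every row of K is a multiple of one row vector. Reading off the entries, u = (3, -3, 2) and v = (2, 1, 2) (row i of K equals u_i·v^T). A rank-one matrix u v^T satisfies K u = u (v·u) and kills the (2)-dimensional subspace v^⊥, so its characteristic polynomial is lambda^2 (lambda - v·u) with v·u = tr K = 7. Hence the eigenvalues of I - K are 1 (multiplicity 2) and 1 - (7) = -6, so det(I - K) = -6. (Direct check: I - K =
[[-5, -3, -6],
 [6, 4, 6],
 [-4, -2, -3]]
has determinant -6.) The finite-dimensional Fredholm alternative says: either (I - K) is invertible, or ker(I - K) ≠ {0} and then range(I - K) = ker((I - K)^*)^⊥, with dim ker(I - K) = dim ker((I - K)^*). Since det(I - K) ≠ 0, 1 is not an eigenvalue of K and ker(I - K) = {0}, so we are in the first case: for every y there is a unique x = (I - K)^(-1) y. Explicitly, by the Sherman–Morrison formula, (I - u v^T)^(-1) = I + u v^T/(1 - v·u), i.e. (I - K)^(-1) = I + K/(-6).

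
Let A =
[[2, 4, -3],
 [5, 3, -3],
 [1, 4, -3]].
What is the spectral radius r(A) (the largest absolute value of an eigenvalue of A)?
r(A) ≈ 4.9504

The eigenvalues of A are the roots of its characteristic polynomial. With M = A (coefficients from the trace, the sum of principal 2x2 minors, and det A):
  p(λ) = det(λ I - M) = λ^3 - 2λ^2 - 14λ - 3.
No integer candidate from the rational root theorem (±divisors of 3) is a root, so the roots are irrational. The cubic discriminant is Δ = 9909 > 0, so there are three distinct real roots. p(-3) = -6 and p(-2) = 9 have opposite signs, so a root lies in (-3, -2); Newton's method refines it to λ ≈ -2.7283. p(-1) = 8 and p(0) = -3 have opposite signs, so a root lies in (-1, 0); Newton's method refines it to λ ≈ -0.2221. p(4) = -27 and p(5) = 2 have opposite signs, so a root lies in (4, 5); Newton's method refines it to λ ≈ 4.9504. Check (Vieta): the three roots sum to 2, matching tr M = 2.
Thus the eigenvalues (to 4 decimals) are -2.7283 (modulus 2.7283); -0.2221 (modulus 0.2221); 4.9504 (modulus 4.9504). The spectral radius is the largest modulus: r(A) ≈ 4.9504. (Cross-check: r(A) ≤ ||A||_2 ≈ 9.4656; equality holds whenever A is normal, though it can also hold for some non-normal A.)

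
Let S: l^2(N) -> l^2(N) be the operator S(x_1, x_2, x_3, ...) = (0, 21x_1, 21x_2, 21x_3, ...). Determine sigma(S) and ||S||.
sigma(S) = closed disk {z in C : |z| ≤ 21}; ||S|| = 21

Note S = 21·U where U is the unit right shift (U x)_k = x_{k-1} (with x_0 := 0); so ||S|| = 21||U|| and sigma(S) = 21·sigma(U). ||S x||^2 = sum_{k≥1} |21x_k|^2 = 441||x||^2, so ||S|| = 21 and sigma(S) ⊂ {|z| ≤ 21}. For any |lambda| < 21, the equation (S - lambda I) x = 0 forces x_1 = 0, then 21x_k = lambda x_{k+1} ⇒ x = 0, so S has no eigenvalues. But (S - lambda I) is not surjective for |lambda| < 21: solving (S - lambda I) x = e_1 would require x_n proportional to (lambda/21)^(-n), which is not in l^2. So every |lambda| < 21 lies in the residual spectrum. The boundary |lambda| = 21 is in the approximate point spectrum (the spectrum is closed). Hence sigma(S) is the closed disk of radius 21.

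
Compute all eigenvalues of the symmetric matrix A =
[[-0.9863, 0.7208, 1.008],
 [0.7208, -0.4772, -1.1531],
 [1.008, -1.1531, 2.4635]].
sigma(A) ≈ {-2, 0, 3}

A is real symmetric, so its spectrum consists of real eigenvalues. Expanding the characteristic polynomial of the displayed matrix gives
  det(λ I - A) = p(λ) = λ^3 + (-1)λ^2 + (-6)λ + (0).
Solving p(λ) = 0 yields eigenvalues ≈ -2, 0, 3. (A is shown rounded to 4 decimals, so these recover the underlying integer eigenvalues to within that precision.)
Verification: the trace of A = 1 equals the sum of eigenvalues 1, and det(A) ≈ 0.0002 matches the eigenvalue product 0.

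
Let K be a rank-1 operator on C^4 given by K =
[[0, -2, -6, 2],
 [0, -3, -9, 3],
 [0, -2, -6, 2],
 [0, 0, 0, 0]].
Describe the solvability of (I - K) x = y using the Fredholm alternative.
(I - K) is invertible (det(I - K) = 10 ≠ 0), so for every y in C^4 the equation (I - K) x = y has a unique solution.

K has rank 1, so it is an outer product K = u v^T: every row of K is a multiple of one row vector. Reading off the entries, u = (2, 3, 2, 0) and v = (0, -1, -3, 1) (row i of K equals u_i·v^T). A rank-one matrix u v^T satisfies K u = u (v·u) and kills the (3)-dimensional subspace v^⊥, so its characteristic polynomial is lambda^3 (lambda - v·u) with v·u = tr K = -9. Hence the eigenvalues of I - K are 1 (multiplicity 3) and 1 - (-9) = 10, so det(I - K) = 10. (Direct check: I - K =
[[1, 2, 6, -2],
 [0, 4, 9, -3],
 [0, 2, 7, -2],
 [0, 0, 0, 1]]
has determinant 10.) The finite-dimensional Fredholm alternative says: either (I - K) is invertible, or ker(I - K) ≠ {0} and then range(I - K) = ker((I - K)^*)^⊥, with dim ker(I - K) = dim ker((I - K)^*). Since det(I - K) ≠ 0, 1 is not an eigenvalue of K and ker(I - K) = {0}, so we are in the first case: for every y there is a unique x = (I - K)^(-1) y. Explicitly, by the Sherman–Morrison formula, (I - u v^T)^(-1) = I + u v^T/(1 - v·u), i.e. (I - K)^(-1) = I + K/(10).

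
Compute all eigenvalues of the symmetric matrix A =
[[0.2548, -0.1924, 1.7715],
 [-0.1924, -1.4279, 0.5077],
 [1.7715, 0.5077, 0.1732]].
sigma(A) ≈ {-2, -1, 2}

A is real symmetric, so its spectrum consists of real eigenvalues. Expanding the characteristic polynomial of the displayed matrix gives
  det(λ I - A) = p(λ) = λ^3 + (1)λ^2 + (-4)λ + (-4).
Solving p(λ) = 0 yields eigenvalues ≈ -2, -1, 2. (A is shown rounded to 4 decimals, so these recover the underlying integer eigenvalues to within that precision.)
Verification: the trace of A = -1 equals the sum of eigenvalues -1, and det(A) ≈ 3.9999 matches the eigenvalue product 4.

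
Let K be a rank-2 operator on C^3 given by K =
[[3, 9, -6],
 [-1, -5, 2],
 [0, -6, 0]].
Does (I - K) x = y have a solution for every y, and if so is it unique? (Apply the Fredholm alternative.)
(I - K) is invertible (det(I - K) = 9 ≠ 0), so for every y in C^3 the equation (I - K) x = y has a unique solution.

K has rank 2 and factors as K = U V^T = u1 v1^T + u2 v2^T with u1 = (-3, 1, 0), v1 = (-1, -3, 2), u2 = (0, -1, -3), v2 = (0, 2, 0) (multiplying out reproduces the displayed K). The nonzero eigenvalues of U V^T coincide with those of the 2 x 2 matrix G = V^T U = [[v1·u1, v1·u2], [v2·u1, v2·u2]] = [[0, -3], [2, -2]], and by the Sylvester determinant identity det(I_3 - U V^T) = det(I_2 - V^T U) = det([[1, 3], [-2, 3]]) = (1)(3) - (3)(-2) = 9. (Direct check: I - K =
[[-2, -9, 6],
 [1, 6, -2],
 [0, 6, 1]]
has determinant 9.) The finite-dimensional Fredholm alternative says: either (I - K) is invertible, or ker(I - K) ≠ {0} and then range(I - K) = ker((I - K)^*)^⊥, with dim ker(I - K) = dim ker((I - K)^*). Since det(I - K) ≠ 0, 1 is not an eigenvalue of K and ker(I - K) = {0}, so we are in the first case: for every y there is a unique x = (I - K)^(-1) y. (Explicitly, by the Woodbury identity, (I - U V^T)^(-1) = I + U (I_2 - G)^(-1) V^T.)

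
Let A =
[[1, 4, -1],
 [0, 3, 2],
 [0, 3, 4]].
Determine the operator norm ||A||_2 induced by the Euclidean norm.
||A||_2 ≈ 6.5671 (= sqrt(largest eigenvalue of A^T A))

||A||_2 = sigma_max(A) = sqrt(lambda_max(A^T A)). Form the symmetric matrix M = A^T A =
[[1, 4, -1],
 [4, 34, 14],
 [-1, 14, 21]].
Its characteristic polynomial (trace, sum of principal 2x2 minors, determinant of M give the coefficients) is
  p(λ) = det(λ I - M) = λ^3 - 56λ^2 + 556λ - 36.
No integer candidate from the rational root theorem (±divisors of 36) is a root, so the roots are irrational. The cubic discriminant is Δ = 276784464 > 0, so there are three distinct real roots. p(0) = -36 and p(1) = 465 have opposite signs, so a root lies in (0, 1); Newton's method refines it to λ ≈ 0.0652. p(12) = 300 and p(13) = -75 have opposite signs, so a root lies in (12, 13); Newton's method refines it to λ ≈ 12.8075. p(43) = -165 and p(44) = 1196 have opposite signs, so a root lies in (43, 44); Newton's method refines it to λ ≈ 43.1273. Check (Vieta): the three roots sum to 56, matching tr M = 56.
So the eigenvalues of A^T A are ≈ 0.0652, 12.8075, 43.1273 (all ≥ 0, as they must be for A^T A). The largest is λ_max ≈ 43.1273, hence ||A||_2 = sqrt(λ_max) ≈ 6.5671.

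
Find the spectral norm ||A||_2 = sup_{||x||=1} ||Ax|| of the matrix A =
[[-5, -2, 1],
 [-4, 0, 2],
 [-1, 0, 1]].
||A||_2 ≈ 7.0052 (= sqrt(largest eigenvalue of A^T A))

||A||_2 = sigma_max(A) = sqrt(lambda_max(A^T A)). Form the symmetric matrix M = A^T A =
[[42, 10, -14],
 [10, 4, -2],
 [-14, -2, 6]].
Its characteristic polynomial (trace, sum of principal 2x2 minors, determinant of M give the coefficients) is
  p(λ) = det(λ I - M) = λ^3 - 52λ^2 + 144λ - 16.
No integer candidate from the rational root theorem (±divisors of 16) is a root, so the roots are irrational. The cubic discriminant is Δ = 37276928 > 0, so there are three distinct real roots. p(0) = -16 and p(1) = 77 have opposite signs, so a root lies in (0, 1); Newton's method refines it to λ ≈ 0.116. p(2) = 72 and p(3) = -25 have opposite signs, so a root lies in (2, 3); Newton's method refines it to λ ≈ 2.8119. p(49) = -163 and p(50) = 2184 have opposite signs, so a root lies in (49, 50); Newton's method refines it to λ ≈ 49.0722. Check (Vieta): the three roots sum to 52, matching tr M = 52.
So the eigenvalues of A^T A are ≈ 0.116, 2.8119, 49.0722 (all ≥ 0, as they must be for A^T A). The largest is λ_max ≈ 49.0722, hence ||A||_2 = sqrt(λ_max) ≈ 7.0052.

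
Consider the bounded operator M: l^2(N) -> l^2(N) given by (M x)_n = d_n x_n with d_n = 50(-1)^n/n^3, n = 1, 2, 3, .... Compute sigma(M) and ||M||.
sigma(M) = {50(-1)^n/n^3 : n ≥ 1} ∪ {0}; ||M|| = 50

A bounded diagonal operator on l^2 with diagonal entries d_n has spectrum equal to the closure of {d_n : n ≥ 1}: every d_n is an eigenvalue (with eigenvector e_n), so {d_n} ⊂ sigma(M); the spectrum is closed, so its closure is too; and for lambda not in the closure, (M - lambda I) has bounded inverse (the diagonal entries 1/(d_n - lambda) are bounded). For our sequence d_n = 50(-1)^n/n^3, n = 1, 2, 3, ...:
  - {d_n} = {50(-1)^n/n^3 : n ≥ 1}; the only limit point is 0
  - closure = {50(-1)^n/n^3 : n ≥ 1} ∪ {0}
For the norm: a diagonal operator has ||M|| = sup_n |d_n|. Here |d_n| = 50/n^3 is decreasing, so sup_n |d_n| = |d_1| = 50. So ||M|| = 50.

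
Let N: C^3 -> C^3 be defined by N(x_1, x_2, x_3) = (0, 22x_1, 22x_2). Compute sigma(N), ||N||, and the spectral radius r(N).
sigma(N) = {0}; ||N|| = 22; r(N) = 0. (N is nilpotent with N^3 = 0.)

On C^3, N is a strictly lower-triangular matrix with 22 on the subdiagonal and zeros elsewhere, so its characteristic polynomial is lambda^3 and every eigenvalue is 0: sigma(N) = {0}. For the operator norm, N e_i = 22e_{i+1} for i = 1, ..., 2 and N e_3 = 0, so the singular values of N are 22 (with multiplicity 2) and 0; hence ||N|| = 22. The spectral radius r(N) = max|lambda| = 0. Note ||N|| > r(N) — characteristic of non-normal nilpotent operators. Indeed N^3 = 0.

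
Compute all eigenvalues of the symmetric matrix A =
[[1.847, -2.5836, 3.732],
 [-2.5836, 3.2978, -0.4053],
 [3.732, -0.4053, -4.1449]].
sigma(A) ≈ {-6, 1, 6}

A is real symmetric, so its spectrum consists of real eigenvalues. Expanding the characteristic polynomial of the displayed matrix gives
  det(λ I - A) = p(λ) = λ^3 + (-1)λ^2 + (-36)λ + (35.9984).
Solving p(λ) = 0 yields eigenvalues ≈ -6, 1, 6. (A is shown rounded to 4 decimals, so these recover the underlying integer eigenvalues to within that precision.)
Verification: the trace of A = 1 equals the sum of eigenvalues 1, and det(A) ≈ -35.9984 matches the eigenvalue product -36.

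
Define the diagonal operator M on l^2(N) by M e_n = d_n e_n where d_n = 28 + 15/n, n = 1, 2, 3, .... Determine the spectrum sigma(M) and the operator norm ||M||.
sigma(M) = {28 + 15/n : n ≥ 1} ∪ {28}; ||M|| = 43

A bounded diagonal operator on l^2 with diagonal entries d_n has spectrum equal to the closure of {d_n : n ≥ 1}: every d_n is an eigenvalue (with eigenvector e_n), so {d_n} ⊂ sigma(M); the spectrum is closed, so its closure is too; and for lambda not in the closure, (M - lambda I) has bounded inverse (the diagonal entries 1/(d_n - lambda) are bounded). For our sequence d_n = 28 + 15/n, n = 1, 2, 3, ...:
  - {d_n} = {28 + 15/n : n ≥ 1}; the only limit point is 28
  - closure = {28 + 15/n : n ≥ 1} ∪ {28}
For the norm: a diagonal operator has ||M|| = sup_n |d_n|. Here d_n = 28 + 15/n is positive and decreasing, so sup_n |d_n| = d_1 = 28 + 15 = 43. So ||M|| = 43.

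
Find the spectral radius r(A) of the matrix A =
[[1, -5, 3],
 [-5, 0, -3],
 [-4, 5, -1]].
r(A) ≈ 4.5999

The eigenvalues of A are the roots of its characteristic polynomial. With M = A (coefficients from the trace, the sum of principal 2x2 minors, and det A):
  p(λ) = det(λ I - M) = λ^3 + λ + 95.
No integer candidate from the rational root theorem (±divisors of 95) is a root, so the roots are irrational. The cubic discriminant is Δ = -243679 < 0, so there is one real root and a complex-conjugate pair. p(-5) = -35 and p(-4) = 27 have opposite signs, so a root lies in (-5, -4); Newton's method refines it to λ ≈ -4.4899. Dividing out (λ - (-4.4899)) leaves approximately λ^2 - 4.4899λ + 21.1588. For λ^2 - 4.4899λ + 21.1588 the discriminant is -64.4764. It is negative, so the remaining roots are the complex-conjugate pair λ ≈ 2.2449 ± 4.0149i. Their product equals the constant term, so |λ|^2 ≈ 21.1588 and |λ| ≈ 4.5999.
Thus the eigenvalues (to 4 decimals) are -4.4899 (modulus 4.4899); 2.2449 ± 4.0149i (modulus 4.5999). The spectral radius is the largest modulus: r(A) ≈ 4.5999. (Cross-check: r(A) ≤ ||A||_2 ≈ 9.1988; equality holds whenever A is normal, though it can also hold for some non-normal A.)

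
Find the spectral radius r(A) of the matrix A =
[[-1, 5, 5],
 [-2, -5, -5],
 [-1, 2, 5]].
r(A) ≈ 3.7194

The eigenvalues of A are the roots of its characteristic polynomial. With M = A (coefficients from the trace, the sum of principal 2x2 minors, and det A):
  p(λ) = det(λ I - M) = λ^3 + λ^2 - 45.
No integer candidate from the rational root theorem (±divisors of 45) is a root, so the roots are irrational. The cubic discriminant is Δ = -54495 < 0, so there is one real root and a complex-conjugate pair. p(3) = -9 and p(4) = 35 have opposite signs, so a root lies in (3, 4); Newton's method refines it to λ ≈ 3.2529. Dividing out (λ - (3.2529)) leaves approximately λ^2 + 4.2529λ + 13.834. For λ^2 + 4.2529λ + 13.834 the discriminant is -37.2491. It is negative, so the remaining roots are the complex-conjugate pair λ ≈ -2.1264 ± 3.0516i. Their product equals the constant term, so |λ|^2 ≈ 13.834 and |λ| ≈ 3.7194.
Thus the eigenvalues (to 4 decimals) are 3.2529 (modulus 3.2529); -2.1264 ± 3.0516i (modulus 3.7194). The spectral radius is the largest modulus: r(A) ≈ 3.7194. (Cross-check: r(A) ≤ ||A||_2 ≈ 11.2001; equality holds whenever A is normal, though it can also hold for some non-normal A.)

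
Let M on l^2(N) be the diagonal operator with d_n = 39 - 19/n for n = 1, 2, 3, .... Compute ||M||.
||M|| = 39

For a diagonal operator on l^2 with entries d_n, ||M|| = sup_n |d_n|. Here d_1 = 20, d_2 = 59/2, ..., and d_n = 39 - 19/n increases monotonically toward 39. All terms lie in [20, 39), so |d_n| = d_n and the supremum is the limit 39, which is not attained by any individual d_n. Hence ||M|| = 39.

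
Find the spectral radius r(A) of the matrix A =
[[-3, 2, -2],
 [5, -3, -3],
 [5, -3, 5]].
r(A) ≈ 6.1176

The eigenvalues of A are the roots of its characteristic polynomial. With M = A (coefficients from the trace, the sum of principal 2x2 minors, and det A):
  p(λ) = det(λ I - M) = λ^3 + λ^2 - 30λ + 8.
No integer candidate from the rational root theorem (±divisors of 8) is a root, so the roots are irrational. The cubic discriminant is Δ = 102820 > 0, so there are three distinct real roots. p(-7) = -76 and p(-6) = 8 have opposite signs, so a root lies in (-7, -6); Newton's method refines it to λ ≈ -6.1176. p(0) = 8 and p(1) = -20 have opposite signs, so a root lies in (0, 1); Newton's method refines it to λ ≈ 0.2697. p(4) = -32 and p(5) = 8 have opposite signs, so a root lies in (4, 5); Newton's method refines it to λ ≈ 4.8479. Check (Vieta): the three roots sum to -1, matching tr M = -1.
Thus the eigenvalues (to 4 decimals) are -6.1176 (modulus 6.1176); 0.2697 (modulus 0.2697); 4.8479 (modulus 4.8479). The spectral radius is the largest modulus: r(A) ≈ 6.1176. (Cross-check: r(A) ≤ ||A||_2 ≈ 9.3852; equality holds whenever A is normal, though it can also hold for some non-normal A.)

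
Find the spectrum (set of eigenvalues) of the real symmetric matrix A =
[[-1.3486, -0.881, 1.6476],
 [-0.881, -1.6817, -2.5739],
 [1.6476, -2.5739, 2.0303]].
sigma(A) ≈ {-3, -2, 4}

A is real symmetric, so its spectrum consists of real eigenvalues. Expanding the characteristic polynomial of the displayed matrix gives
  det(λ I - A) = p(λ) = λ^3 + (1)λ^2 + (-14)λ + (-24).
Solving p(λ) = 0 yields eigenvalues ≈ -3, -2, 4. (A is shown rounded to 4 decimals, so these recover the underlying integer eigenvalues to within that precision.)
Verification: the trace of A = -1 equals the sum of eigenvalues -1, and det(A) ≈ 24.0005 matches the eigenvalue product 24.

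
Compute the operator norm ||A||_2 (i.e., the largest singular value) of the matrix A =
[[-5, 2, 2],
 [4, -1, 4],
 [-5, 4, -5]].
||A||_2 ≈ 10.3124 (= sqrt(largest eigenvalue of A^T A))

||A||_2 = sigma_max(A) = sqrt(lambda_max(A^T A)). Form the symmetric matrix M = A^T A =
[[66, -34, 31],
 [-34, 21, -20],
 [31, -20, 45]].
Its characteristic polynomial (trace, sum of principal 2x2 minors, determinant of M give the coefficients) is
  p(λ) = det(λ I - M) = λ^3 - 132λ^2 + 2784λ - 5929.
No integer candidate from the rational root theorem (±divisors of 5929) is a root, so the roots are irrational. The cubic discriminant is Δ = 32460006069 > 0, so there are three distinct real roots. p(2) = -881 and p(3) = 1262 have opposite signs, so a root lies in (2, 3); Newton's method refines it to λ ≈ 2.3972. p(23) = 442 and p(24) = -1321 have opposite signs, so a root lies in (23, 24); Newton's method refines it to λ ≈ 23.2574. p(106) = -2961 and p(107) = 5734 have opposite signs, so a root lies in (106, 107); Newton's method refines it to λ ≈ 106.3454. Check (Vieta): the three roots sum to 132, matching tr M = 132.
So the eigenvalues of A^T A are ≈ 2.3972, 23.2574, 106.3454 (all ≥ 0, as they must be for A^T A). The largest is λ_max ≈ 106.3454, hence ||A||_2 = sqrt(λ_max) ≈ 10.3124.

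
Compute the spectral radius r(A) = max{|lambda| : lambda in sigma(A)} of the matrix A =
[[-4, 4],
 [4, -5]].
r(A) = (9 + sqrt(65))/2 ≈ 8.5311

The eigenvalues of A are the roots of its characteristic polynomial. With M = A (coefficients from the trace and determinant):
  p(λ) = det(λ I - M) = λ^2 + 9λ + 4.
For λ^2 + 9λ + 4 the discriminant is 65. It is nonnegative but not a perfect square, so the roots are real and irrational: λ = (-9 ± sqrt(65))/2 ≈ -0.4689, -8.5311.
Thus the eigenvalues (to 4 decimals) are -0.4689 (modulus 0.4689); -8.5311 (modulus 8.5311). The spectral radius is the largest modulus: r(A) = (9 + sqrt(65))/2 ≈ 8.5311. (Cross-check: r(A) ≤ ||A||_2 ≈ 8.5311; equality holds whenever A is normal, though it can also hold for some non-normal A.)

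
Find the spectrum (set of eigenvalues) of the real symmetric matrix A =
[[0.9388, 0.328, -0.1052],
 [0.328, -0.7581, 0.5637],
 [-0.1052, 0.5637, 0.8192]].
sigma(A) ≈ {-1, 1} (1 with multiplicity 2)

A is real symmetric, so its spectrum consists of real eigenvalues. Expanding the characteristic polynomial of the displayed matrix gives
  det(λ I - A) = p(λ) = λ^3 + (-1)λ^2 + (-1)λ + (1).
Solving p(λ) = 0 yields eigenvalues ≈ -1, 1, 1. (A is shown rounded to 4 decimals, so these recover the underlying integer eigenvalues to within that precision.)
Verification: the trace of A = 1 equals the sum of eigenvalues 1, and det(A) ≈ -1.0000 matches the eigenvalue product -1.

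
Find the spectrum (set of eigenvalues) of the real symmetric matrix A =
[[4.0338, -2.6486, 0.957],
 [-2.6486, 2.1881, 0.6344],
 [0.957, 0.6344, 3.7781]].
sigma(A) ≈ {0, 4, 6}

A is real symmetric, so its spectrum consists of real eigenvalues. Expanding the characteristic polynomial of the displayed matrix gives
  det(λ I - A) = p(λ) = λ^3 + (-10)λ^2 + (24)λ + (0).
Solving p(λ) = 0 yields eigenvalues ≈ 0, 4, 6. (A is shown rounded to 4 decimals, so these recover the underlying integer eigenvalues to within that precision.)
Verification: the trace of A = 10 equals the sum of eigenvalues 10, and det(A) ≈ -0.0003 matches the eigenvalue product 0.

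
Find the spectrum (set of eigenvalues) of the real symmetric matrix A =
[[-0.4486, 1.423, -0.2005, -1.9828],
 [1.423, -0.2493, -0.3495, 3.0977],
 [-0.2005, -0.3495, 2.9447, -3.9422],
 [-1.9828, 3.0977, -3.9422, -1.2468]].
sigma(A) ≈ {-6, 0, 1, 6}

A is real symmetric, so its spectrum consists of real eigenvalues. Expanding the characteristic polynomial of the displayed matrix gives
  det(λ I - A) = p(λ) = λ^4 + (-1)λ^3 + (-36)λ^2 + (36.001)λ + (-0.0014).
Solving p(λ) = 0 yields eigenvalues ≈ -6, 0, 1, 6. (A is shown rounded to 4 decimals, so these recover the underlying integer eigenvalues to within that precision.)
Verification: the trace of A = 1 equals the sum of eigenvalues 1, and det(A) ≈ -0.0014 matches the eigenvalue product 0.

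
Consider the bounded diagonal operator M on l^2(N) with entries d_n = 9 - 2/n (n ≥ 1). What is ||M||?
||M|| = 9

For a diagonal operator on l^2 with entries d_n, ||M|| = sup_n |d_n|. Here d_1 = 7, d_2 = 8, ..., and d_n = 9 - 2/n increases monotonically toward 9. All terms lie in [7, 9), so |d_n| = d_n and the supremum is the limit 9, which is not attained by any individual d_n. Hence ||M|| = 9.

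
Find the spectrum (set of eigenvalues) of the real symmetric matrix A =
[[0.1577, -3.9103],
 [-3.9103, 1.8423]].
sigma(A) ≈ {-3, 5}

A is real symmetric, so its spectrum consists of real eigenvalues. Expanding the characteristic polynomial of the displayed matrix gives
  det(λ I - A) = p(λ) = λ^2 + (-2)λ + (-15).
Solving p(λ) = 0 yields eigenvalues ≈ -3, 5. (A is shown rounded to 4 decimals, so these recover the underlying integer eigenvalues to within that precision.)
Verification: the trace of A = 2 equals the sum of eigenvalues 2, and det(A) ≈ -14.9999 matches the eigenvalue product -15.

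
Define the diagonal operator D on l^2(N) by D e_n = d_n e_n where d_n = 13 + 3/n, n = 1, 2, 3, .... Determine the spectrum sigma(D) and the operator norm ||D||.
sigma(D) = {13 + 3/n : n ≥ 1} ∪ {13}; ||D|| = 16

A bounded diagonal operator on l^2 with diagonal entries d_n has spectrum equal to the closure of {d_n : n ≥ 1}: every d_n is an eigenvalue (with eigenvector e_n), so {d_n} ⊂ sigma(D); the spectrum is closed, so its closure is too; and for lambda not in the closure, (D - lambda I) has bounded inverse (the diagonal entries 1/(d_n - lambda) are bounded). For our sequence d_n = 13 + 3/n, n = 1, 2, 3, ...:
  - {d_n} = {13 + 3/n : n ≥ 1}; the only limit point is 13
  - closure = {13 + 3/n : n ≥ 1} ∪ {13}
For the norm: a diagonal operator has ||D|| = sup_n |d_n|. Here d_n = 13 + 3/n is positive and decreasing, so sup_n |d_n| = d_1 = 13 + 3 = 16. So ||D|| = 16.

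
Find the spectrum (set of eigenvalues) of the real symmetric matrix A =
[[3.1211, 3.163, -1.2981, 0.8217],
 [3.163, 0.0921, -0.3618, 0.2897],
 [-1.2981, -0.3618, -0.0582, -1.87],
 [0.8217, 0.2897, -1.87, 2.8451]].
sigma(A) ≈ {-2, -1, 3, 6}

A is real symmetric, so its spectrum consists of real eigenvalues. Expanding the characteristic polynomial of the displayed matrix gives
  det(λ I - A) = p(λ) = λ^4 + (-6)λ^3 + (-7)λ^2 + (36.001)λ + (36).
Solving p(λ) = 0 yields eigenvalues ≈ -2, -1, 3, 6. (A is shown rounded to 4 decimals, so these recover the underlying integer eigenvalues to within that precision.)
Verification: the trace of A = 6 equals the sum of eigenvalues 6, and det(A) ≈ 36.0006 matches the eigenvalue product 36.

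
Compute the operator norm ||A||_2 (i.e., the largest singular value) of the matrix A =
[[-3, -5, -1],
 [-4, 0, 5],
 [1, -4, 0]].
||A||_2 ≈ 6.9235 (= sqrt(largest eigenvalue of A^T A))

||A||_2 = sigma_max(A) = sqrt(lambda_max(A^T A)). Form the symmetric matrix M = A^T A =
[[26, 11, -17],
 [11, 41, 5],
 [-17, 5, 26]].
Its characteristic polynomial (trace, sum of principal 2x2 minors, determinant of M give the coefficients) is
  p(λ) = det(λ I - M) = λ^3 - 93λ^2 + 2373λ - 10201.
No integer candidate from the rational root theorem (±divisors of 10201) is a root, so the roots are irrational. The cubic discriminant is Δ = 144817200 > 0, so there are three distinct real roots. p(5) = -536 and p(6) = 905 have opposite signs, so a root lies in (5, 6); Newton's method refines it to λ ≈ 5.3597. p(39) = 212 and p(40) = -81 have opposite signs, so a root lies in (39, 40); Newton's method refines it to λ ≈ 39.7053. p(47) = -284 and p(48) = 23 have opposite signs, so a root lies in (47, 48); Newton's method refines it to λ ≈ 47.935. Check (Vieta): the three roots sum to 93, matching tr M = 93.
So the eigenvalues of A^T A are ≈ 5.3597, 39.7053, 47.935 (all ≥ 0, as they must be for A^T A). The largest is λ_max ≈ 47.935, hence ||A||_2 = sqrt(λ_max) ≈ 6.9235.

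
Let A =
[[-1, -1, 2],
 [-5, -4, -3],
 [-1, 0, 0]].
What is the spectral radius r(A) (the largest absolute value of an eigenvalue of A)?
r(A) ≈ 5.213

The eigenvalues of A are the roots of its characteristic polynomial. With M = A (coefficients from the trace, the sum of principal 2x2 minors, and det A):
  p(λ) = det(λ I - M) = λ^3 + 5λ^2 + λ + 11.
No integer candidate from the rational root theorem (±divisors of 11) is a root, so the roots are irrational. The cubic discriminant is Δ = -7756 < 0, so there is one real root and a complex-conjugate pair. p(-6) = -31 and p(-5) = 6 have opposite signs, so a root lies in (-6, -5); Newton's method refines it to λ ≈ -5.213. Dividing out (λ - (-5.213)) leaves approximately λ^2 - 0.213λ + 2.1101. For λ^2 - 0.213λ + 2.1101 the discriminant is -8.3952. It is negative, so the remaining roots are the complex-conjugate pair λ ≈ 0.1065 ± 1.4487i. Their product equals the constant term, so |λ|^2 ≈ 2.1101 and |λ| ≈ 1.4526.
Thus the eigenvalues (to 4 decimals) are -5.213 (modulus 5.213); 0.1065 ± 1.4487i (modulus 1.4526). The spectral radius is the largest modulus: r(A) ≈ 5.213. (Cross-check: r(A) ≤ ||A||_2 ≈ 7.1217; equality holds whenever A is normal, though it can also hold for some non-normal A.)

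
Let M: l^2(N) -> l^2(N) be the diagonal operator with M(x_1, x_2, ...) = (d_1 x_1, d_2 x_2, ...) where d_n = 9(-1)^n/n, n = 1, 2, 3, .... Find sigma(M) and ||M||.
sigma(M) = {9(-1)^n/n : n ≥ 1} ∪ {0}; ||M|| = 9

A bounded diagonal operator on l^2 with diagonal entries d_n has spectrum equal to the closure of {d_n : n ≥ 1}: every d_n is an eigenvalue (with eigenvector e_n), so {d_n} ⊂ sigma(M); the spectrum is closed, so its closure is too; and for lambda not in the closure, (M - lambda I) has bounded inverse (the diagonal entries 1/(d_n - lambda) are bounded). For our sequence d_n = 9(-1)^n/n, n = 1, 2, 3, ...:
  - {d_n} = {9(-1)^n/n : n ≥ 1}; the only limit point is 0
  - closure = {9(-1)^n/n : n ≥ 1} ∪ {0}
For the norm: a diagonal operator has ||M|| = sup_n |d_n|. Here |d_n| = 9/n is decreasing, so sup_n |d_n| = |d_1| = 9. So ||M|| = 9.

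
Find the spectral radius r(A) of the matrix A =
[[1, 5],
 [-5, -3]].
r(A) = sqrt(22) ≈ 4.6904

The eigenvalues of A are the roots of its characteristic polynomial. With M = A (coefficients from the trace and determinant):
  p(λ) = det(λ I - M) = λ^2 + 2λ + 22.
For λ^2 + 2λ + 22 the discriminant is -84. It is negative, so the roots are the complex-conjugate pair λ = -1 ± (sqrt(84)/2) i ≈ -1 ± 4.5826i. For a conjugate pair the product of the roots equals the constant term, so |λ|^2 = 22 and |λ| = sqrt(22) ≈ 4.6904.
Thus the eigenvalues (to 4 decimals) are -1 ± 4.5826i (modulus 4.6904). The spectral radius is the largest modulus: r(A) = sqrt(22) ≈ 4.6904. (Cross-check: r(A) ≤ ||A||_2 ≈ 7.099; equality holds whenever A is normal, though it can also hold for some non-normal A.)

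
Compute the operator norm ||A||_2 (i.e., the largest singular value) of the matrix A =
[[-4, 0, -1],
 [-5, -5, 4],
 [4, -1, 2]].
||A||_2 ≈ 8.581 (= sqrt(largest eigenvalue of A^T A))

||A||_2 = sigma_max(A) = sqrt(lambda_max(A^T A)). Form the symmetric matrix M = A^T A =
[[57, 21, -8],
 [21, 26, -22],
 [-8, -22, 21]].
Its characteristic polynomial (trace, sum of principal 2x2 minors, determinant of M give the coefficients) is
  p(λ) = det(λ I - M) = λ^3 - 104λ^2 + 2236λ - 1.
No integer candidate from the rational root theorem (±divisors of 1) is a root, so the roots are irrational. The cubic discriminant is Δ = 9359117221 > 0, so there are three distinct real roots. p(0) = -1 and p(1) = 2132 have opposite signs, so a root lies in (0, 1); Newton's method refines it to λ ≈ 0.0004. p(30) = 479 and p(31) = -838 have opposite signs, so a root lies in (30, 31); Newton's method refines it to λ ≈ 30.3659. p(73) = -1972 and p(74) = 1183 have opposite signs, so a root lies in (73, 74); Newton's method refines it to λ ≈ 73.6336. Check (Vieta): the three roots sum to 104, matching tr M = 104.
So the eigenvalues of A^T A are ≈ 0.0004, 30.3659, 73.6336 (all ≥ 0, as they must be for A^T A). The largest is λ_max ≈ 73.6336, hence ||A||_2 = sqrt(λ_max) ≈ 8.581.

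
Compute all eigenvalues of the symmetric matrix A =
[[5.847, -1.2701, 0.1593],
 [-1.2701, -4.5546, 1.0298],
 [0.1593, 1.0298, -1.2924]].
sigma(A) ≈ {-5, -1, 6}

A is real symmetric, so its spectrum consists of real eigenvalues. Expanding the characteristic polynomial of the displayed matrix gives
  det(λ I - A) = p(λ) = λ^3 + (0)λ^2 + (-31)λ + (-30).
Solving p(λ) = 0 yields eigenvalues ≈ -5, -1, 6. (A is shown rounded to 4 decimals, so these recover the underlying integer eigenvalues to within that precision.)
Verification: the trace of A = 0 equals the sum of eigenvalues 0, and det(A) ≈ 30.0006 matches the eigenvalue product 30.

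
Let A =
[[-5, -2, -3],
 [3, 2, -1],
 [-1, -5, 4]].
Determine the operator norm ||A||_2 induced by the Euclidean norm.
||A||_2 ≈ 7.4967 (= sqrt(largest eigenvalue of A^T A))

||A||_2 = sigma_max(A) = sqrt(lambda_max(A^T A)). Form the symmetric matrix M = A^T A =
[[35, 21, 8],
 [21, 33, -16],
 [8, -16, 26]].
Its characteristic polynomial (trace, sum of principal 2x2 minors, determinant of M give the coefficients) is
  p(λ) = det(λ I - M) = λ^3 - 94λ^2 + 2162λ - 2116.
No integer candidate from the rational root theorem (±divisors of 2116) is a root, so the roots are irrational. The cubic discriminant is Δ = 1468351648 > 0, so there are three distinct real roots. p(1) = -47 and p(2) = 1840 have opposite signs, so a root lies in (1, 2); Newton's method refines it to λ ≈ 1.0238. p(36) = 548 and p(37) = -155 have opposite signs, so a root lies in (36, 37); Newton's method refines it to λ ≈ 36.7756. p(56) = -212 and p(57) = 905 have opposite signs, so a root lies in (56, 57); Newton's method refines it to λ ≈ 56.2006. Check (Vieta): the three roots sum to 94, matching tr M = 94.
So the eigenvalues of A^T A are ≈ 1.0238, 36.7756, 56.2006 (all ≥ 0, as they must be for A^T A). The largest is λ_max ≈ 56.2006, hence ||A||_2 = sqrt(λ_max) ≈ 7.4967.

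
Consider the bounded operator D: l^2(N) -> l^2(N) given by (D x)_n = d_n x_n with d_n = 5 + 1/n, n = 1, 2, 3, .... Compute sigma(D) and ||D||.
sigma(D) = {5 + 1/n : n ≥ 1} ∪ {5}; ||D|| = 6

A bounded diagonal operator on l^2 with diagonal entries d_n has spectrum equal to the closure of {d_n : n ≥ 1}: every d_n is an eigenvalue (with eigenvector e_n), so {d_n} ⊂ sigma(D); the spectrum is closed, so its closure is too; and for lambda not in the closure, (D - lambda I) has bounded inverse (the diagonal entries 1/(d_n - lambda) are bounded). For our sequence d_n = 5 + 1/n, n = 1, 2, 3, ...:
  - {d_n} = {5 + 1/n : n ≥ 1}; the only limit point is 5
  - closure = {5 + 1/n : n ≥ 1} ∪ {5}
For the norm: a diagonal operator has ||D|| = sup_n |d_n|. Here d_n = 5 + 1/n is positive and decreasing, so sup_n |d_n| = d_1 = 5 + 1 = 6. So ||D|| = 6.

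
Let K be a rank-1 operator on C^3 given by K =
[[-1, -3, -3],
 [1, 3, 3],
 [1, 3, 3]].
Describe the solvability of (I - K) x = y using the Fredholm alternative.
(I - K) is invertible (det(I - K) = -4 ≠ 0), so for every y in C^3 the equation (I - K) x = y has a unique solution.

K has rank 1, so it is an outer product K = u v^T: every row of K is a multiple of one row vector. Reading off the entries, u = (1, -1, -1) and v = (-1, -3, -3) (row i of K equals u_i·v^T). A rank-one matrix u v^T satisfies K u = u (v·u) and kills the (2)-dimensional subspace v^⊥, so its characteristic polynomial is lambda^2 (lambda - v·u) with v·u = tr K = 5. Hence the eigenvalues of I - K are 1 (multiplicity 2) and 1 - (5) = -4, so det(I - K) = -4. (Direct check: I - K =
[[2, 3, 3],
 [-1, -2, -3],
 [-1, -3, -2]]
has determinant -4.) The finite-dimensional Fredholm alternative says: either (I - K) is invertible, or ker(I - K) ≠ {0} and then range(I - K) = ker((I - K)^*)^⊥, with dim ker(I - K) = dim ker((I - K)^*). Since det(I - K) ≠ 0, 1 is not an eigenvalue of K and ker(I - K) = {0}, so we are in the first case: for every y there is a unique x = (I - K)^(-1) y. Explicitly, by the Sherman–Morrison formula, (I - u v^T)^(-1) = I + u v^T/(1 - v·u), i.e. (I - K)^(-1) = I + K/(-4).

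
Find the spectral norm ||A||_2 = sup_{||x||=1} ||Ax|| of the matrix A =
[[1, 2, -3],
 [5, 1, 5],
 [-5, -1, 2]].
||A||_2 ≈ 7.7238 (= sqrt(largest eigenvalue of A^T A))

||A||_2 = sigma_max(A) = sqrt(lambda_max(A^T A)). Form the symmetric matrix M = A^T A =
[[51, 12, 12],
 [12, 6, -3],
 [12, -3, 38]].
Its characteristic polynomial (trace, sum of principal 2x2 minors, determinant of M give the coefficients) is
  p(λ) = det(λ I - M) = λ^3 - 95λ^2 + 2175λ - 3969.
No integer candidate from the rational root theorem (±divisors of 3969) is a root, so the roots are irrational. The cubic discriminant is Δ = 2262140928 > 0, so there are three distinct real roots. p(1) = -1888 and p(2) = 9 have opposite signs, so a root lies in (1, 2); Newton's method refines it to λ ≈ 1.995. p(33) = 288 and p(34) = -535 have opposite signs, so a root lies in (33, 34); Newton's method refines it to λ ≈ 33.3485. p(59) = -960 and p(60) = 531 have opposite signs, so a root lies in (59, 60); Newton's method refines it to λ ≈ 59.6565. Check (Vieta): the three roots sum to 95, matching tr M = 95.
So the eigenvalues of A^T A are ≈ 1.995, 33.3485, 59.6565 (all ≥ 0, as they must be for A^T A). The largest is λ_max ≈ 59.6565, hence ||A||_2 = sqrt(λ_max) ≈ 7.7238.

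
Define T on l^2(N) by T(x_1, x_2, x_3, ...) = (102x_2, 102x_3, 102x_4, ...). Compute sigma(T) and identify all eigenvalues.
sigma(T) = closed disk {z in C : |z| ≤ 102}; sigma_p(T) = open disk {z in C : |z| < 102}

Note T = 102·V where V is the unit left shift (V x)_k = x_{k+1}; so sigma(T) = 102·sigma(V) and ||T|| = 102||V||. ||T x||^2 = 10404sum_{k≥2} |x_k|^2 ≤ 10404||x||^2, with equality on {x : x_1 = 0}, so ||T|| = 102. For any lambda with |lambda| < 102, set r = lambda/102 (|r| < 1); the vector x = (1, r, r^2, ...) is in l^2 and satisfies T x = 102(r, r^2, ...) = lambda x, so lambda is an eigenvalue. On the boundary |lambda| = 102 the geometric series diverges, so no l^2 eigenvector exists, but these lambda lie in the approximate point spectrum. Hence sigma(T) is the closed disk of radius 102 and sigma_p(T) is the open disk.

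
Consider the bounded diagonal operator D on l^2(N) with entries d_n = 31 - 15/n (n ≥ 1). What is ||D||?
||D|| = 31

For a diagonal operator on l^2 with entries d_n, ||D|| = sup_n |d_n|. Here d_1 = 16, d_2 = 47/2, ..., and d_n = 31 - 15/n increases monotonically toward 31. All terms lie in [16, 31), so |d_n| = d_n and the supremum is the limit 31, which is not attained by any individual d_n. Hence ||D|| = 31.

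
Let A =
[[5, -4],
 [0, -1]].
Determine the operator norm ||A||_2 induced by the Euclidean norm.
||A||_2 = sqrt((42 + sqrt(1664))/2) ≈ 6.434 (= sqrt(largest eigenvalue of A^T A))

||A||_2 = sigma_max(A) = sqrt(lambda_max(A^T A)). Form the symmetric matrix M = A^T A =
[[25, -20],
 [-20, 17]].
Its characteristic polynomial (trace, determinant of M give the coefficients) is
  p(λ) = det(λ I - M) = λ^2 - 42λ + 25.
For λ^2 - 42λ + 25 the discriminant is 1664. It is nonnegative but not a perfect square, so the roots are real and irrational: λ = (42 ± sqrt(1664))/2 ≈ 41.3961, 0.6039.
So the eigenvalues of A^T A are ≈ 0.6039, 41.3961 (all ≥ 0, as they must be for A^T A). The largest is λ_max = (42 + sqrt(1664))/2 ≈ 41.3961, hence ||A||_2 = sqrt(λ_max) = sqrt((42 + sqrt(1664))/2) ≈ 6.434.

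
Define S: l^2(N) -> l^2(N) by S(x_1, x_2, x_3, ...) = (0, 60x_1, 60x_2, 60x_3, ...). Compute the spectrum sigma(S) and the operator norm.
sigma(S) = closed disk {z in C : |z| ≤ 60}; ||S|| = 60

Note S = 60·U where U is the unit right shift (U x)_k = x_{k-1} (with x_0 := 0); so ||S|| = 60||U|| and sigma(S) = 60·sigma(U). ||S x||^2 = sum_{k≥1} |60x_k|^2 = 3600||x||^2, so ||S|| = 60 and sigma(S) ⊂ {|z| ≤ 60}. For any |lambda| < 60, the equation (S - lambda I) x = 0 forces x_1 = 0, then 60x_k = lambda x_{k+1} ⇒ x = 0, so S has no eigenvalues. But (S - lambda I) is not surjective for |lambda| < 60: solving (S - lambda I) x = e_1 would require x_n proportional to (lambda/60)^(-n), which is not in l^2. So every |lambda| < 60 lies in the residual spectrum. The boundary |lambda| = 60 is in the approximate point spectrum (the spectrum is closed). Hence sigma(S) is the closed disk of radius 60.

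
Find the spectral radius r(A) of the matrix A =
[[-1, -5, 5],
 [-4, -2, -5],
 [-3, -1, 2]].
r(A) ≈ 6.2325

The eigenvalues of A are the roots of its characteristic polynomial. With M = A (coefficients from the trace, the sum of principal 2x2 minors, and det A):
  p(λ) = det(λ I - M) = λ^3 + λ^2 - 14λ + 116.
No integer candidate from the rational root theorem (±divisors of 116) is a root, so the roots are irrational. The cubic discriminant is Δ = -381836 < 0, so there is one real root and a complex-conjugate pair. p(-7) = -80 and p(-6) = 20 have opposite signs, so a root lies in (-7, -6); Newton's method refines it to λ ≈ -6.2325. Dividing out (λ - (-6.2325)) leaves approximately λ^2 - 5.2325λ + 18.612. For λ^2 - 5.2325λ + 18.612 the discriminant is -47.0685. It is negative, so the remaining roots are the complex-conjugate pair λ ≈ 2.6163 ± 3.4303i. Their product equals the constant term, so |λ|^2 ≈ 18.612 and |λ| ≈ 4.3142.
Thus the eigenvalues (to 4 decimals) are -6.2325 (modulus 6.2325); 2.6163 ± 3.4303i (modulus 4.3142). The spectral radius is the largest modulus: r(A) ≈ 6.2325. (Cross-check: r(A) ≤ ||A||_2 ≈ 7.9261; equality holds whenever A is normal, though it can also hold for some non-normal A.)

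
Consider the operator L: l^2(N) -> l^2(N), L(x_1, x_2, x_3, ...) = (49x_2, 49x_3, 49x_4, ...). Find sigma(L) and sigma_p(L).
sigma(L) = closed disk {z in C : |z| ≤ 49}; sigma_p(L) = open disk {z in C : |z| < 49}

Note L = 49·V where V is the unit left shift (V x)_k = x_{k+1}; so sigma(L) = 49·sigma(V) and ||L|| = 49||V||. ||L x||^2 = 2401sum_{k≥2} |x_k|^2 ≤ 2401||x||^2, with equality on {x : x_1 = 0}, so ||L|| = 49. For any lambda with |lambda| < 49, set r = lambda/49 (|r| < 1); the vector x = (1, r, r^2, ...) is in l^2 and satisfies L x = 49(r, r^2, ...) = lambda x, so lambda is an eigenvalue. On the boundary |lambda| = 49 the geometric series diverges, so no l^2 eigenvector exists, but these lambda lie in the approximate point spectrum. Hence sigma(L) is the closed disk of radius 49 and sigma_p(L) is the open disk.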